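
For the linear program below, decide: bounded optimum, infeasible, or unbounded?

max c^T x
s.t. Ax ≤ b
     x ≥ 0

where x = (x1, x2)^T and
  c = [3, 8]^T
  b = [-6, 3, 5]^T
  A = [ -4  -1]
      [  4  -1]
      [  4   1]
One constraint requires 4x1 + x2 ≤ 5, while the constraint -4x1 - x2 ≤ -6 is equivalent to 4x1 + x2 ≥ 6. Together they would need 6 ≤ 4x1 + x2 ≤ 5, which is impossible since 6 > 5. No point satisfies all constraints.

Infeasible — the constraint set is empty.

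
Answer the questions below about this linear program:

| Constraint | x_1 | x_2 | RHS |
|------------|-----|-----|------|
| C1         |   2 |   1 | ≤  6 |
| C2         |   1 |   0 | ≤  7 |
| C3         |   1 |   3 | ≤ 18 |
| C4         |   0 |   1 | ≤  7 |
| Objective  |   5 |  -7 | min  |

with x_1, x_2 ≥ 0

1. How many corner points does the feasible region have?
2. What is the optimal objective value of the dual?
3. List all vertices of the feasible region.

1. 3
2. -42 (by strong duality, equal to the primal optimum)
3. (0, 0), (3, 0), (0, 6)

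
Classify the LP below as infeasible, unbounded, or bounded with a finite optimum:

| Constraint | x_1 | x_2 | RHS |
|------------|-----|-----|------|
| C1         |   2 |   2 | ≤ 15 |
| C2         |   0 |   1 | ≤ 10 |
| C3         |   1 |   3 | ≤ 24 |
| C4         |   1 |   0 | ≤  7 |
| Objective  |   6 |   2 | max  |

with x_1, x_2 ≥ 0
The point (7, 0.5) satisfies every constraint, so the LP is feasible; the constraints give x_1 ≤ 7 and x_2 ≤ 10, which with x_1, x_2 ≥ 0 keep the feasible region inside a bounded box. A feasible, bounded LP attains a finite optimum at a vertex.

Evaluating z = 6x_1 + 2x_2 at each vertex:
  (0, 0): z = 0
  (7, 0): z = 42
  (7, 0.5): z = 43
  (0, 7.5): z = 15

Bounded optimum: z* = 43 at (7, 0.5).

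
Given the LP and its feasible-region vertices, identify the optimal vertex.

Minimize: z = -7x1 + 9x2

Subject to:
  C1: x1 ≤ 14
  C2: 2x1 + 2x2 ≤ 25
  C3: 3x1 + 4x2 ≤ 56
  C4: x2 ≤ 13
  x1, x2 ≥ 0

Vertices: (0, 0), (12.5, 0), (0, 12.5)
(12.5, 0) with z = -87.5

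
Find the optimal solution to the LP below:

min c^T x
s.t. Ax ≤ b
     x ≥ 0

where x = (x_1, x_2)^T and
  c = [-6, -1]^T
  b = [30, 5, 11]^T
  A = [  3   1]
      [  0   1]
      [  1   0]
Each vertex is the intersection of two constraint boundaries that also satisfies all remaining constraints:
  x_1 = 0 and x_2 = 0 → (0, 0)
  3x_1 + x_2 = 30 and x_2 = 0 → (10, 0)
  3x_1 + x_2 = 30 and x_2 = 5 → (8.333, 5)
  x_2 = 5 and x_1 = 0 → (0, 5)

Evaluating z = -6x_1 - x_2 at each vertex:
  (0, 0): z = 0
  (10, 0): z = -60
  (8.333, 5): z = -55
  (0, 5): z = -5

The minimum is at (10, 0) with z = -60.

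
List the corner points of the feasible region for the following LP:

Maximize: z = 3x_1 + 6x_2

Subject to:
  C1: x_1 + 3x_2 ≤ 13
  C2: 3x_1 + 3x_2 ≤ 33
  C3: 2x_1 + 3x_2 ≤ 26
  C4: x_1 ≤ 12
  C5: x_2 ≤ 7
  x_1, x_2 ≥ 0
Each vertex is the intersection of two constraint boundaries that also satisfies all remaining constraints:
  x_1 = 0 and x_2 = 0 → (0, 0)
  3x_1 + 3x_2 = 33 and x_2 = 0 → (11, 0)
  x_1 + 3x_2 = 13 and 3x_1 + 3x_2 = 33 → (10, 1)
  x_1 + 3x_2 = 13 and x_1 = 0 → (0, 4.333)

Vertices: (0, 0), (11, 0), (10, 1), (0, 4.333)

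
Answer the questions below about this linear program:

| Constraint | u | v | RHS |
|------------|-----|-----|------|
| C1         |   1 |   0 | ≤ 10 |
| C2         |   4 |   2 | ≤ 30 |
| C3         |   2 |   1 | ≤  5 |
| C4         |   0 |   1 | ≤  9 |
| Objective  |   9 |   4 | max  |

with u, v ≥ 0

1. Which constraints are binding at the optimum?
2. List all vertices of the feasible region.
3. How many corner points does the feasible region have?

1. C3, v ≥ 0
2. (0, 0), (2.5, 0), (0, 5)
3. 3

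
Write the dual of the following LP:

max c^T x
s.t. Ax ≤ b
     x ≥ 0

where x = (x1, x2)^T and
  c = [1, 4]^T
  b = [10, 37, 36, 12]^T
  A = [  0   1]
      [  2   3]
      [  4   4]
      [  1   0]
Minimize: z = 10y1 + 37y2 + 36y3 + 12y4

Subject to:
  C1: -2y2 - 4y3 - y4 ≤ -1
  C2: -y1 - 3y2 - 4y3 ≤ -4
  y1, y2, y3, y4 ≥ 0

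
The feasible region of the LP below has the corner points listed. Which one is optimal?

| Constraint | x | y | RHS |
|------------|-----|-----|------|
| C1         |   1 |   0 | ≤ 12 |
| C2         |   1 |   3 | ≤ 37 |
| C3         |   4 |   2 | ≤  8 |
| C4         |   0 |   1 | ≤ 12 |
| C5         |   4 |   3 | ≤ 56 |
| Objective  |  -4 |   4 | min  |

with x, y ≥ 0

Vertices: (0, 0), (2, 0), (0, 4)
(2, 0) with z = -8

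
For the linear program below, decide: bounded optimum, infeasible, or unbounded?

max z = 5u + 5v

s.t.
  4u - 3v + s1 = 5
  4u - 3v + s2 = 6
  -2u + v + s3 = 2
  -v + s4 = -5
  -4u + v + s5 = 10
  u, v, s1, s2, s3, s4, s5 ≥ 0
Feasible point: (2, 5) satisfies every constraint, so the LP is feasible.
Direction d = (3, 4): for each constraint row a, a·d ≤ 0 —
  (4)(3) + (-3)(4) = 0 ≤ 0
  (4)(3) + (-3)(4) = 0 ≤ 0
  (-2)(3) + (1)(4) = -2 ≤ 0
  (0)(3) + (-1)(4) = -4 ≤ 0
  (-4)(3) + (1)(4) = -8 ≤ 0
and d ≥ 0, so (2, 5) + t·d stays feasible for every t ≥ 0. Along this ray z = 5u + 5v changes by 35 per unit t, so z → +∞.

Unbounded: there is a feasible ray along which z → +∞.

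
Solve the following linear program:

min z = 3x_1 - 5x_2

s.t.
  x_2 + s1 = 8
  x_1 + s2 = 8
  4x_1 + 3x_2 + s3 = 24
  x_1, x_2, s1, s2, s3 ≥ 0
Each vertex is the intersection of two constraint boundaries that also satisfies all remaining constraints:
  x_1 = 0 and x_2 = 0 → (0, 0)
  4x_1 + 3x_2 = 24 and x_2 = 0 → (6, 0)
  x_2 = 8 and 4x_1 + 3x_2 = 24 → (0, 8)

Evaluating z = 3x_1 - 5x_2 at each vertex:
  (0, 0): z = 0
  (6, 0): z = 18
  (0, 8): z = -40

The minimum is at (0, 8) with z = -40.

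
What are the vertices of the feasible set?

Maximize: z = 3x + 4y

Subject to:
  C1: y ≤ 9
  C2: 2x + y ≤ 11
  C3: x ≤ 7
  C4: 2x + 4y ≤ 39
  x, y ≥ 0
Each vertex is the intersection of two constraint boundaries that also satisfies all remaining constraints:
  x = 0 and y = 0 → (0, 0)
  2x + y = 11 and y = 0 → (5.5, 0)
  y = 9 and 2x + y = 11 → (1, 9)
  y = 9 and x = 0 → (0, 9)

Vertices: (0, 0), (5.5, 0), (1, 9), (0, 9)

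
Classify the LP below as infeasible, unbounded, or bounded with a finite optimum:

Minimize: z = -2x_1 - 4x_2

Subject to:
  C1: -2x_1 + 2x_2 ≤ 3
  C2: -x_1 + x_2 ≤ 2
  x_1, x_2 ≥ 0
Feasible point: (0, 0) satisfies every constraint, so the LP is feasible.
Direction d = (1, 0): for each constraint row a, a·d ≤ 0 —
  (-2)(1) + (2)(0) = -2 ≤ 0
  (-1)(1) + (1)(0) = -1 ≤ 0
and d ≥ 0, so (0, 0) + t·d stays feasible for every t ≥ 0. Along this ray z = -2x_1 - 4x_2 changes by -2 per unit t, so z → −∞.

Unbounded — the objective can decrease without bound over the feasible region.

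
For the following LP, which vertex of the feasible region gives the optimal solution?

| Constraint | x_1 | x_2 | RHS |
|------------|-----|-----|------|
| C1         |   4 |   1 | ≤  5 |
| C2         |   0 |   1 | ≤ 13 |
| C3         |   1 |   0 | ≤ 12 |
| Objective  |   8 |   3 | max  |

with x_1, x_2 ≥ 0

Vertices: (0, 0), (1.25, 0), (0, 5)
Evaluating z = 8x_1 + 3x_2 at each vertex:
  (0, 0): z = 0
  (1.25, 0): z = 10
  (0, 5): z = 15

The largest value is z = 15, attained at (0, 5).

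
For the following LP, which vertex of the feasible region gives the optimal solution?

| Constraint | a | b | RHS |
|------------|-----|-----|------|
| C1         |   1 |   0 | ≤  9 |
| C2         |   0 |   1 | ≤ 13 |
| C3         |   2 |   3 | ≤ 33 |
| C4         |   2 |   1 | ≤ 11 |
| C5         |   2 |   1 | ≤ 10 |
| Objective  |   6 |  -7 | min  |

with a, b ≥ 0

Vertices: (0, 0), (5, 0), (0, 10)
(0, 10) with z = -70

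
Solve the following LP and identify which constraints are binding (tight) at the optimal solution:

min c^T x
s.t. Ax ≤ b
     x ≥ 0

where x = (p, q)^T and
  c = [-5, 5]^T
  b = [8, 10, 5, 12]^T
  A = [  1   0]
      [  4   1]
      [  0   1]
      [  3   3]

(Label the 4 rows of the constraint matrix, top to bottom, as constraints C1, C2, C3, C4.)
Optimal: p = 2.5, q = 0
Binding: C2, q ≥ 0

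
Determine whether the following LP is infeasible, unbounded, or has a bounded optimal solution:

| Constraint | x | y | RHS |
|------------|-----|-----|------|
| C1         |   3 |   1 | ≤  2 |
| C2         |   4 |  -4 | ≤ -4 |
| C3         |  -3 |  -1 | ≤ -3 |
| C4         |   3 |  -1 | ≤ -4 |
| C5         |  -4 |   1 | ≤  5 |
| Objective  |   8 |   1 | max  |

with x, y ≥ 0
C1 requires 3x + y ≤ 2, while C3 (-3x - y ≤ -3) is equivalent to 3x + y ≥ 3. Together they would need 3 ≤ 3x + y ≤ 2, which is impossible since 3 > 2. No point satisfies all constraints.

Infeasible: no point satisfies all constraints simultaneously.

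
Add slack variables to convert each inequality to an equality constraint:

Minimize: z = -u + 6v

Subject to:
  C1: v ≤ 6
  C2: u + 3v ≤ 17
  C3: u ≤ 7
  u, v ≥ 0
min z = -u + 6v

s.t.
  v + s1 = 6
  u + 3v + s2 = 17
  u + s3 = 7
  u, v, s1, s2, s3 ≥ 0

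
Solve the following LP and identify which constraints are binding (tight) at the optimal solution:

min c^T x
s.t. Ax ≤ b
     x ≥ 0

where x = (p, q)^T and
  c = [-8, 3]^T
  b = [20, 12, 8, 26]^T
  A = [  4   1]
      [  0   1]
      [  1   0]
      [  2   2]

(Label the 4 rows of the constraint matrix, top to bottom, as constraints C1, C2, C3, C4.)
Optimal: p = 5, q = 0
Slack at optimum:
  C1: slack = 0 (binding)
  C2: slack = 12
  C3: slack = 3
  C4: slack = 16
  p ≥ 0: p = 5
  q ≥ 0: q = 0 (binding)
Binding constraints: C1, q ≥ 0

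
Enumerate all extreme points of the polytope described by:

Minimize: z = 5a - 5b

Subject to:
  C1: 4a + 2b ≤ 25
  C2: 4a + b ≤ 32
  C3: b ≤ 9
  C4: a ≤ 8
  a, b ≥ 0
Each vertex is the intersection of two constraint boundaries that also satisfies all remaining constraints:
  a = 0 and b = 0 → (0, 0)
  4a + 2b = 25 and b = 0 → (6.25, 0)
  4a + 2b = 25 and b = 9 → (1.75, 9)
  b = 9 and a = 0 → (0, 9)

Vertices: (0, 0), (6.25, 0), (1.75, 9), (0, 9)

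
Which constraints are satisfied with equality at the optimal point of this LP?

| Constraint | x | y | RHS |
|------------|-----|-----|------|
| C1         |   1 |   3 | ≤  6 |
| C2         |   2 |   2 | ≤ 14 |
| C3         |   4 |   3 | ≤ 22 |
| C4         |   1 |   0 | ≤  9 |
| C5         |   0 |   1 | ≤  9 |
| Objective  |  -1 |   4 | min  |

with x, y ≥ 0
Optimal: x = 5.5, y = 0
Slack at optimum:
  C1: slack = 0.5
  C2: slack = 3
  C3: slack = 0 (binding)
  C4: slack = 3.5
  C5: slack = 9
  x ≥ 0: x = 5.5
  y ≥ 0: y = 0 (binding)
Binding constraints: C3, y ≥ 0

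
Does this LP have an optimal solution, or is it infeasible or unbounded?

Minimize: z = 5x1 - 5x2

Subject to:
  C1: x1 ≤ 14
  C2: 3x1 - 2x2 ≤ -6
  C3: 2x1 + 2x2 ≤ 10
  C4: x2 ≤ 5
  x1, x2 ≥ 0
The point (0, 5) satisfies every constraint, so the LP is feasible; the constraints give x1 ≤ 14 and x2 ≤ 5, which with x1, x2 ≥ 0 keep the feasible region inside a bounded box. A feasible, bounded LP attains a finite optimum at a vertex.

Evaluating z = 5x1 - 5x2 at each vertex:
  (0, 3): z = -15
  (0.8, 4.2): z = -17
  (0, 5): z = -25

Feasible with finite optimum z* = -25 at (0, 5).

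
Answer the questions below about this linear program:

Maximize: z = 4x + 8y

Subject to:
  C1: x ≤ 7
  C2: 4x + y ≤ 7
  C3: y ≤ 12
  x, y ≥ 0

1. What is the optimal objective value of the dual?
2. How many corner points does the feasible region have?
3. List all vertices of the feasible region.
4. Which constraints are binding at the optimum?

1. 56 (by strong duality, equal to the primal optimum)
2. 3
3. (0, 0), (1.75, 0), (0, 7)
4. C2, x ≥ 0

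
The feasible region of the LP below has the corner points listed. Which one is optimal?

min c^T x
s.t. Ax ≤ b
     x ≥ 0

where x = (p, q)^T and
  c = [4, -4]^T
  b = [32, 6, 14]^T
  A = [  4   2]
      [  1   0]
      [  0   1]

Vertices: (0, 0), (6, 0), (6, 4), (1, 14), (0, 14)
Evaluating z = 4p - 4q at each vertex:
  (0, 0): z = 0
  (6, 0): z = 24
  (6, 4): z = 8
  (1, 14): z = -52
  (0, 14): z = -56

The smallest value is z = -56, attained at (0, 14).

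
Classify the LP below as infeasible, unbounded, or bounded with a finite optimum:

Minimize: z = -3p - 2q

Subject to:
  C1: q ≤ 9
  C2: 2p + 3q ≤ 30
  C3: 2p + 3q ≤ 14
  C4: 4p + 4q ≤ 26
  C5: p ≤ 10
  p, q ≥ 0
The point (6.5, 0) satisfies every constraint, so the LP is feasible; the constraints give p ≤ 10 and q ≤ 9, which with p, q ≥ 0 keep the feasible region inside a bounded box. A feasible, bounded LP attains a finite optimum at a vertex.

Bounded optimum: z* = -19.5 at (6.5, 0).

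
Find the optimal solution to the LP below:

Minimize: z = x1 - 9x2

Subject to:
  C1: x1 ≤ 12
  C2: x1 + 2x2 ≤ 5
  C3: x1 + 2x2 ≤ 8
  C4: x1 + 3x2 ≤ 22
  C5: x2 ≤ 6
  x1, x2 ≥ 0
Each vertex is the intersection of two constraint boundaries that also satisfies all remaining constraints:
  x1 = 0 and x2 = 0 → (0, 0)
  x1 + 2x2 = 5 and x2 = 0 → (5, 0)
  x1 + 2x2 = 5 and x1 = 0 → (0, 2.5)

Evaluating z = x1 - 9x2 at each vertex:
  (0, 0): z = 0
  (5, 0): z = 5
  (0, 2.5): z = -22.5

The minimum is at (0, 2.5) with z = -22.5.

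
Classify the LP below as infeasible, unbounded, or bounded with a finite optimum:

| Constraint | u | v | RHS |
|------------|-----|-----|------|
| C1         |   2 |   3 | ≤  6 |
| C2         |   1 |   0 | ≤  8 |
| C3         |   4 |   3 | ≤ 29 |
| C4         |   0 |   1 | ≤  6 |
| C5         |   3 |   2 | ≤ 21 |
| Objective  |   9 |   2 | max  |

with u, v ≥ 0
The point (3, 0) satisfies every constraint, so the LP is feasible; the constraints give u ≤ 8 and v ≤ 6, which with u, v ≥ 0 keep the feasible region inside a bounded box. A feasible, bounded LP attains a finite optimum at a vertex.

Feasible with finite optimum z* = 27 at (3, 0).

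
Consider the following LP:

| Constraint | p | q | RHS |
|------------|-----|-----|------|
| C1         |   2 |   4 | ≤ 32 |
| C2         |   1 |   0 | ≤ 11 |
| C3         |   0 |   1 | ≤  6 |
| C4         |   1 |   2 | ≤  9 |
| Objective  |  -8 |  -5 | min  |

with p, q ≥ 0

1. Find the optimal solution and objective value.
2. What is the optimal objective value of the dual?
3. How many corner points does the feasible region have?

1. p = 9, q = 0, z = -72
2. -72 (by strong duality, equal to the primal optimum)
3. 3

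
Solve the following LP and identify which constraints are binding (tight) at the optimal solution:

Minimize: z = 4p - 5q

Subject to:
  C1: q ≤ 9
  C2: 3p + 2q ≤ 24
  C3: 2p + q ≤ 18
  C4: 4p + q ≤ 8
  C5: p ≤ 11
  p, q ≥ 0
Optimal: p = 0, q = 8
Binding: C4, p ≥ 0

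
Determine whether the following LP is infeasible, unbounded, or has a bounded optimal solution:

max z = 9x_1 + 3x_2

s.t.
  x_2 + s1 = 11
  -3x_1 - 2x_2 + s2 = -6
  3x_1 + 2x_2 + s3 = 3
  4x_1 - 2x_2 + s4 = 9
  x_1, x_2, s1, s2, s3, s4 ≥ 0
The row 3x_1 + 2x_2 + s3 = 3 with s3 ≥ 0 requires 3x_1 + 2x_2 ≤ 3, while the row -3x_1 - 2x_2 + s2 = -6 with s2 ≥ 0 is equivalent to 3x_1 + 2x_2 ≥ 6. Together they would need 6 ≤ 3x_1 + 2x_2 ≤ 3, which is impossible since 6 > 3. No point satisfies all constraints.

The feasible region is empty; the LP is infeasible.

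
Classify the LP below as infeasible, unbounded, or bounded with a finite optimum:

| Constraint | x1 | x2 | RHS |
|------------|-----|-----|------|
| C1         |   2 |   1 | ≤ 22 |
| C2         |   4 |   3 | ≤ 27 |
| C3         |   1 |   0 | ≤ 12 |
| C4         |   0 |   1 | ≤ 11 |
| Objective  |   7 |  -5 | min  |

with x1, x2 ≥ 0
The point (0, 9) satisfies every constraint, so the LP is feasible; the constraints give x1 ≤ 12 and x2 ≤ 11, which with x1, x2 ≥ 0 keep the feasible region inside a bounded box. A feasible, bounded LP attains a finite optimum at a vertex.

Bounded optimum: z* = -45 at (0, 9).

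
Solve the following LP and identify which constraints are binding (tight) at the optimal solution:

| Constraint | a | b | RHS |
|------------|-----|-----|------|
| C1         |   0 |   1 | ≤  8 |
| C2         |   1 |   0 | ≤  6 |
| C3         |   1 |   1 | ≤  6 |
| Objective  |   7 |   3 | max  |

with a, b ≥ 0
Optimal: a = 6, b = 0
Binding: C2, C3, b ≥ 0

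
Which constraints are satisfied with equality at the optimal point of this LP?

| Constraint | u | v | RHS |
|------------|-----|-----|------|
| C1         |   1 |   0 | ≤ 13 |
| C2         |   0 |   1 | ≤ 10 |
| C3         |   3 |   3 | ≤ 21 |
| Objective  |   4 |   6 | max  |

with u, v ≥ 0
Optimal: u = 0, v = 7
Slack at optimum:
  C1: slack = 13
  C2: slack = 3
  C3: slack = 0 (binding)
  u ≥ 0: u = 0 (binding)
  v ≥ 0: v = 7
Binding constraints: C3, u ≥ 0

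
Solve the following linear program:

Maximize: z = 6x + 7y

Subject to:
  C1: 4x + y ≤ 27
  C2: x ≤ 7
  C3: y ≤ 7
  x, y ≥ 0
x = 5, y = 7, z = 79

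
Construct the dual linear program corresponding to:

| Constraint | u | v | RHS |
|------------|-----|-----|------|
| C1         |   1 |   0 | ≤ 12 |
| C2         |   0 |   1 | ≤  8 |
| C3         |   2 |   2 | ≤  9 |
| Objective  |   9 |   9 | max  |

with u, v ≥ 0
Minimize: z = 12y1 + 8y2 + 9y3

Subject to:
  C1: -y1 - 2y3 ≤ -9
  C2: -y2 - 2y3 ≤ -9
  y1, y2, y3 ≥ 0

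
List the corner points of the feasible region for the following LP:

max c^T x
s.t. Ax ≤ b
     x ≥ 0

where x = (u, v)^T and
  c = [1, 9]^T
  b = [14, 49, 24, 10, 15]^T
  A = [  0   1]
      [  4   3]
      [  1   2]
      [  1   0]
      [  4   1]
Each vertex is the intersection of two constraint boundaries that also satisfies all remaining constraints:
  u = 0 and v = 0 → (0, 0)
  4u + v = 15 and v = 0 → (3.75, 0)
  u + 2v = 24 and 4u + v = 15 → (0.8571, 11.57)
  u + 2v = 24 and u = 0 → (0, 12)

Vertices: (0, 0), (3.75, 0), (0.8571, 11.57), (0, 12)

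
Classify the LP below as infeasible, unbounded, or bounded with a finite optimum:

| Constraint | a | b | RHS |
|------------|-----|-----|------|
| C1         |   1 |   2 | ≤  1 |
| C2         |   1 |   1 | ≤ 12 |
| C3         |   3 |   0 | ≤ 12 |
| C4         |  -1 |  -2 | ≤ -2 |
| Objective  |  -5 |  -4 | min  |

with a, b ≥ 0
C1 requires a + 2b ≤ 1, while C4 (-a - 2b ≤ -2) is equivalent to a + 2b ≥ 2. Together they would need 2 ≤ a + 2b ≤ 1, which is impossible since 2 > 1. No point satisfies all constraints.

Infeasible — the constraint set is empty.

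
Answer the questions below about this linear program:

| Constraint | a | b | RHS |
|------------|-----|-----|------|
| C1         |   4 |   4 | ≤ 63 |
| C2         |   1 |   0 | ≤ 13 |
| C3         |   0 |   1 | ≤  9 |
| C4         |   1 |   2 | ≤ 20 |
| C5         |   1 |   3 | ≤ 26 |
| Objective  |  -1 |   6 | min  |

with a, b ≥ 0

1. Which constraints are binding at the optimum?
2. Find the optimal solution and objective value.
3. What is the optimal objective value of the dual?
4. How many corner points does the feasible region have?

1. C2, b ≥ 0
2. a = 13, b = 0, z = -13
3. -13 (by strong duality, equal to the primal optimum)
4. 6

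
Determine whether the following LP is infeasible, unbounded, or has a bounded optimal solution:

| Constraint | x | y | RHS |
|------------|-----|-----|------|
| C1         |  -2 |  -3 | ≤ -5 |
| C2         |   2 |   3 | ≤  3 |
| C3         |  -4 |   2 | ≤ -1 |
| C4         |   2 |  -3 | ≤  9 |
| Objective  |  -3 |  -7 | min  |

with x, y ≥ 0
C2 requires 2x + 3y ≤ 3, while C1 (-2x - 3y ≤ -5) is equivalent to 2x + 3y ≥ 5. Together they would need 5 ≤ 2x + 3y ≤ 3, which is impossible since 5 > 3. No point satisfies all constraints.

The feasible region is empty; the LP is infeasible.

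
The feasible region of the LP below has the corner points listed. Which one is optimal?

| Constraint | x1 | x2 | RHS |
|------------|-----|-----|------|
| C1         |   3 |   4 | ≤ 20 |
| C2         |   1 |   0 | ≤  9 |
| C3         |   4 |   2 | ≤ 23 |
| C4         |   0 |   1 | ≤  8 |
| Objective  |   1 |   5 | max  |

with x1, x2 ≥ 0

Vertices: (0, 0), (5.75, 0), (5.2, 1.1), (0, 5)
Evaluating z = x1 + 5x2 at each vertex:
  (0, 0): z = 0
  (5.75, 0): z = 5.75
  (5.2, 1.1): z = 10.7
  (0, 5): z = 25

The largest value is z = 25, attained at (0, 5).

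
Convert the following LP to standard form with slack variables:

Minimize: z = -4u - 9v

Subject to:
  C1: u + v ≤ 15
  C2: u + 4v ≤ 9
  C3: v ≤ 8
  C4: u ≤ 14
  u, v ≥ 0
min z = -4u - 9v

s.t.
  u + v + s1 = 15
  u + 4v + s2 = 9
  v + s3 = 8
  u + s4 = 14
  u, v, s1, s2, s3, s4 ≥ 0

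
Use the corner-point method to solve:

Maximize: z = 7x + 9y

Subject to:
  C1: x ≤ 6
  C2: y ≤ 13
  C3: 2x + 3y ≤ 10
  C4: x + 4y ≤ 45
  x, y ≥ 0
x = 5, y = 0, z = 35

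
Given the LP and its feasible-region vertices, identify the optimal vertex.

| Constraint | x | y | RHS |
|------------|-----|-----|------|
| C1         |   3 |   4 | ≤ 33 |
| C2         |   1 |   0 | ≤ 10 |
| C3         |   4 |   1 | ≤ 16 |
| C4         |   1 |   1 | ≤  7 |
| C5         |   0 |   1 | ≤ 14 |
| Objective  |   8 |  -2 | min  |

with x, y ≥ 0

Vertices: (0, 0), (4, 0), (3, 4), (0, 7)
Evaluating z = 8x - 2y at each vertex:
  (0, 0): z = 0
  (4, 0): z = 32
  (3, 4): z = 16
  (0, 7): z = -14

The smallest value is z = -14, attained at (0, 7).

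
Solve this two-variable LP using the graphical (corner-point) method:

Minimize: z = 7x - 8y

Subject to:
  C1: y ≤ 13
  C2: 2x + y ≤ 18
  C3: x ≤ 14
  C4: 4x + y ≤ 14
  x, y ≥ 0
Each vertex is the intersection of two constraint boundaries that also satisfies all remaining constraints:
  x = 0 and y = 0 → (0, 0)
  4x + y = 14 and y = 0 → (3.5, 0)
  y = 13 and 4x + y = 14 → (0.25, 13)
  y = 13 and x = 0 → (0, 13)

Evaluating z = 7x - 8y at each vertex:
  (0, 0): z = 0
  (3.5, 0): z = 24.5
  (0.25, 13): z = -102.2
  (0, 13): z = -104

The minimum is at (0, 13) with z = -104.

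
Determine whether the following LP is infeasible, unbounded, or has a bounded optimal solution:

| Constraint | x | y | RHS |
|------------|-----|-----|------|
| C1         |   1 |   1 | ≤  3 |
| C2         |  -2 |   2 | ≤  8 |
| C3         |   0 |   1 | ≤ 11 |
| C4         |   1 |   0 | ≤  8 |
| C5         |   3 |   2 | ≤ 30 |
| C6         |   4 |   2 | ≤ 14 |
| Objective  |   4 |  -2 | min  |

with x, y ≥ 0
The point (0, 3) satisfies every constraint, so the LP is feasible; the constraints give x ≤ 8 and y ≤ 11, which with x, y ≥ 0 keep the feasible region inside a bounded box. A feasible, bounded LP attains a finite optimum at a vertex.

Evaluating z = 4x - 2y at each vertex:
  (0, 0): z = 0
  (3, 0): z = 12
  (0, 3): z = -6

Feasible with finite optimum z* = -6 at (0, 3).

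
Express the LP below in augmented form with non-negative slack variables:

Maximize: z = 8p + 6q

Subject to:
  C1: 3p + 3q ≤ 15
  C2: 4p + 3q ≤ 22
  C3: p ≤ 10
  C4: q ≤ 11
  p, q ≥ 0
max z = 8p + 6q

s.t.
  3p + 3q + s1 = 15
  4p + 3q + s2 = 22
  p + s3 = 10
  q + s4 = 11
  p, q, s1, s2, s3, s4 ≥ 0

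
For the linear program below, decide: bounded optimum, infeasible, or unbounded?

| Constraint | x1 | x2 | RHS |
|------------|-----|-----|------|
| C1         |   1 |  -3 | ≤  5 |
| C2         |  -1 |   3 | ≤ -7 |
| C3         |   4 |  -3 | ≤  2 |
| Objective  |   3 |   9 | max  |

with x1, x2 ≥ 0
C1 requires x1 - 3x2 ≤ 5, while C2 (-x1 + 3x2 ≤ -7) is equivalent to x1 - 3x2 ≥ 7. Together they would need 7 ≤ x1 - 3x2 ≤ 5, which is impossible since 7 > 5. No point satisfies all constraints.

Infeasible — the constraint set is empty.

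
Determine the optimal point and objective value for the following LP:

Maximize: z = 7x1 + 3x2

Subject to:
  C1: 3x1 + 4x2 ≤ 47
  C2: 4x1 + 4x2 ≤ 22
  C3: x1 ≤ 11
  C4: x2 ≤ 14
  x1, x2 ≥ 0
x1 = 5.5, x2 = 0, z = 38.5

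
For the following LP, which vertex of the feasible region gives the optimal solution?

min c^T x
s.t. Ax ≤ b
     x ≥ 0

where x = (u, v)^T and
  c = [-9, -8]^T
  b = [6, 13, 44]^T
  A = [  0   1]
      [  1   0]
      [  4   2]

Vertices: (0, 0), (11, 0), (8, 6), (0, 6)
(8, 6) with z = -120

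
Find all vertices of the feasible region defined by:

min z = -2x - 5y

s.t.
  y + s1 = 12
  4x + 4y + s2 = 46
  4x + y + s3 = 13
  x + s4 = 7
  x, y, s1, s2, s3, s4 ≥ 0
Each vertex is the intersection of two constraint boundaries that also satisfies all remaining constraints:
  x = 0 and y = 0 → (0, 0)
  4x + y = 13 and y = 0 → (3.25, 0)
  4x + 4y = 46 and 4x + y = 13 → (0.5, 11)
  4x + 4y = 46 and x = 0 → (0, 11.5)

Vertices: (0, 0), (3.25, 0), (0.5, 11), (0, 11.5)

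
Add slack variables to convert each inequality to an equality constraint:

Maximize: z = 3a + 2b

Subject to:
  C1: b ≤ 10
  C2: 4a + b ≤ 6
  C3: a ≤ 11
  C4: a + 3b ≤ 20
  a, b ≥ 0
max z = 3a + 2b

s.t.
  b + s1 = 10
  4a + b + s2 = 6
  a + s3 = 11
  a + 3b + s4 = 20
  a, b, s1, s2, s3, s4 ≥ 0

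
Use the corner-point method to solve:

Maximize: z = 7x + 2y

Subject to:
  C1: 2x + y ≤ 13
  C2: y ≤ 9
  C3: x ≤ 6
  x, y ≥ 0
Each vertex is the intersection of two constraint boundaries that also satisfies all remaining constraints:
  x = 0 and y = 0 → (0, 0)
  x = 6 and y = 0 → (6, 0)
  2x + y = 13 and x = 6 → (6, 1)
  2x + y = 13 and y = 9 → (2, 9)
  y = 9 and x = 0 → (0, 9)

Evaluating z = 7x + 2y at each vertex:
  (0, 0): z = 0
  (6, 0): z = 42
  (6, 1): z = 44
  (2, 9): z = 32
  (0, 9): z = 18

The maximum is at (6, 1) with z = 44.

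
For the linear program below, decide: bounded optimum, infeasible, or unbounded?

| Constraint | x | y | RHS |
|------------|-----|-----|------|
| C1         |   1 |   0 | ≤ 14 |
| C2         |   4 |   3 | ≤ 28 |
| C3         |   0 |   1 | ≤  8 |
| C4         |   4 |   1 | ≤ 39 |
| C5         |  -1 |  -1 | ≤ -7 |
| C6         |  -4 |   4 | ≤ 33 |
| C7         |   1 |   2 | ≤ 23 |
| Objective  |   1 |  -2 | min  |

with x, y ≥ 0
The point (0, 8) satisfies every constraint, so the LP is feasible; the constraints give x ≤ 14 and y ≤ 8, which with x, y ≥ 0 keep the feasible region inside a bounded box. A feasible, bounded LP attains a finite optimum at a vertex.

The LP has an optimal solution: (0, 8) with z = -16.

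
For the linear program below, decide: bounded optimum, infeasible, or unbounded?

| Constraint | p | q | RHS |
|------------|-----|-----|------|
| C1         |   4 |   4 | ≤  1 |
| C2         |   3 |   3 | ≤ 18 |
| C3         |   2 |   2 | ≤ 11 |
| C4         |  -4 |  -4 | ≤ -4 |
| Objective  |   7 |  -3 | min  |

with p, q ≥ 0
C1 requires 4p + 4q ≤ 1, while C4 (-4p - 4q ≤ -4) is equivalent to 4p + 4q ≥ 4. Together they would need 4 ≤ 4p + 4q ≤ 1, which is impossible since 4 > 1. No point satisfies all constraints.

The feasible region is empty; the LP is infeasible.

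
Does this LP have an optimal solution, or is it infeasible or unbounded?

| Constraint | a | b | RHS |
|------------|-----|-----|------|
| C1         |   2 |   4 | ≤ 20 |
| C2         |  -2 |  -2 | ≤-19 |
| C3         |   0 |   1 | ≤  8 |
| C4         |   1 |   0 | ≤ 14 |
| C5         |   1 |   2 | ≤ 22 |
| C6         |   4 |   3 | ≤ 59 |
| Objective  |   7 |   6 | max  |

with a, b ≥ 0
The point (10, 0) satisfies every constraint, so the LP is feasible; the constraints give a ≤ 14 and b ≤ 8, which with a, b ≥ 0 keep the feasible region inside a bounded box. A feasible, bounded LP attains a finite optimum at a vertex.

Feasible with finite optimum z* = 70 at (10, 0).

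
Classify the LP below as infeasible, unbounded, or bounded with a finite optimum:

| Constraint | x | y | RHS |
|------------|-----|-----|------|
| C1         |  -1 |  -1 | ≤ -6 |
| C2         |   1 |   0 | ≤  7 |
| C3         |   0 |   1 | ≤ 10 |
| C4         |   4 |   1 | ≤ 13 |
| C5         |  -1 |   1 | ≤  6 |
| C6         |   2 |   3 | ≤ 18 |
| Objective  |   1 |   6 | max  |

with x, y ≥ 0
The point (0, 6) satisfies every constraint, so the LP is feasible; the constraints give x ≤ 7 and y ≤ 10, which with x, y ≥ 0 keep the feasible region inside a bounded box. A feasible, bounded LP attains a finite optimum at a vertex.

Feasible with finite optimum z* = 36 at (0, 6).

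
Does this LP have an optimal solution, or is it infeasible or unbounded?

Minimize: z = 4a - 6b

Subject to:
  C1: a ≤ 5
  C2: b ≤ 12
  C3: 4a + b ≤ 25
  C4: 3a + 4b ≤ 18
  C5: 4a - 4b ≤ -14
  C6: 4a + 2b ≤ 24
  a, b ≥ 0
The point (0, 4.5) satisfies every constraint, so the LP is feasible; the constraints give a ≤ 5 and b ≤ 12, which with a, b ≥ 0 keep the feasible region inside a bounded box. A feasible, bounded LP attains a finite optimum at a vertex.

The LP has an optimal solution: (0, 4.5) with z = -27.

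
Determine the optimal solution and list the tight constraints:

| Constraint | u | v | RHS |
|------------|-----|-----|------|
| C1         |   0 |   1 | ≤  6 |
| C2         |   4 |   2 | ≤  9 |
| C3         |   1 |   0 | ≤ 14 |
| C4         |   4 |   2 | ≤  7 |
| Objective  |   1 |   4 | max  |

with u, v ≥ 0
Optimal: u = 0, v = 3.5
Slack at optimum:
  C1: slack = 2.5
  C2: slack = 2
  C3: slack = 14
  C4: slack = 0 (binding)
  u ≥ 0: u = 0 (binding)
  v ≥ 0: v = 3.5
Binding constraints: C4, u ≥ 0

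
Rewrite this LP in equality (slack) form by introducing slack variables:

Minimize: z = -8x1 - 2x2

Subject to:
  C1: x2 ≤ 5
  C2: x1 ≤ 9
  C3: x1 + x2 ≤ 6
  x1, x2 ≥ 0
min z = -8x1 - 2x2

s.t.
  x2 + s1 = 5
  x1 + s2 = 9
  x1 + x2 + s3 = 6
  x1, x2, s1, s2, s3 ≥ 0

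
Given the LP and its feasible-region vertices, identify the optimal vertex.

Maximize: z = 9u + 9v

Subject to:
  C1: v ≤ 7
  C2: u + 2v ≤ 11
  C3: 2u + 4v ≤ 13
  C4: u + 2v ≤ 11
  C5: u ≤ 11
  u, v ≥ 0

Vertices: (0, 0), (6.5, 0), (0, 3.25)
(6.5, 0) with z = 58.5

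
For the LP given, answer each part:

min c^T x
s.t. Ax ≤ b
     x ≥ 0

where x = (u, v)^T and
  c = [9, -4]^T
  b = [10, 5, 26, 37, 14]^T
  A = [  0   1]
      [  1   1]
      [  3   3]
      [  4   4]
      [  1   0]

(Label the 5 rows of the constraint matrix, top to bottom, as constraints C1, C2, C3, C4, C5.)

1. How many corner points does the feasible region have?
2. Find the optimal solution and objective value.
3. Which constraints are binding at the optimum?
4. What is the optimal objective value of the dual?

1. 3
2. u = 0, v = 5, z = -20
3. C2, u ≥ 0
4. -20 (by strong duality, equal to the primal optimum)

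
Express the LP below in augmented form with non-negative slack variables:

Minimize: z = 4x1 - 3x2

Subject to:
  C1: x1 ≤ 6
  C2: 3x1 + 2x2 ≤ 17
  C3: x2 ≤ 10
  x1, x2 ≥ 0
min z = 4x1 - 3x2

s.t.
  x1 + s1 = 6
  3x1 + 2x2 + s2 = 17
  x2 + s3 = 10
  x1, x2, s1, s2, s3 ≥ 0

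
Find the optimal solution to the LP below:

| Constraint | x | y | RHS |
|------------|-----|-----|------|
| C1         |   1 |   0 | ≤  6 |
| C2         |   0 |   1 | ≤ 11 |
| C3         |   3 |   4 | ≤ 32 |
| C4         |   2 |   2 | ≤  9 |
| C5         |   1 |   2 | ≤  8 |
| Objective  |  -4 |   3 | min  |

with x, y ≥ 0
Each vertex is the intersection of two constraint boundaries that also satisfies all remaining constraints:
  x = 0 and y = 0 → (0, 0)
  2x + 2y = 9 and y = 0 → (4.5, 0)
  2x + 2y = 9 and x + 2y = 8 → (1, 3.5)
  x + 2y = 8 and x = 0 → (0, 4)

Evaluating z = -4x + 3y at each vertex:
  (0, 0): z = 0
  (4.5, 0): z = -18
  (1, 3.5): z = 6.5
  (0, 4): z = 12

The minimum is at (4.5, 0) with z = -18.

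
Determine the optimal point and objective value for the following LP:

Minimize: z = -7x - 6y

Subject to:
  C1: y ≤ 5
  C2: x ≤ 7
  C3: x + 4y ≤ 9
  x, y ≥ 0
x = 7, y = 0.5, z = -52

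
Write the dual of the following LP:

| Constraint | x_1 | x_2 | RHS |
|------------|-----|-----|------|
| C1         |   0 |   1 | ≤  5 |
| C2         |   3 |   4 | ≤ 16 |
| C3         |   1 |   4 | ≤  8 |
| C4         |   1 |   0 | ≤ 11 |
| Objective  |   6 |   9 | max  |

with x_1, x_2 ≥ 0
Minimize: z = 5y1 + 16y2 + 8y3 + 11y4

Subject to:
  C1: -3y2 - y3 - y4 ≤ -6
  C2: -y1 - 4y2 - 4y3 ≤ -9
  y1, y2, y3, y4 ≥ 0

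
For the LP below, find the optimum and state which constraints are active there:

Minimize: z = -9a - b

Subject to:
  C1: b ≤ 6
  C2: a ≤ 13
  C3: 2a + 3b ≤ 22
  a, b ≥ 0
Optimal: a = 11, b = 0
Binding: C3, b ≥ 0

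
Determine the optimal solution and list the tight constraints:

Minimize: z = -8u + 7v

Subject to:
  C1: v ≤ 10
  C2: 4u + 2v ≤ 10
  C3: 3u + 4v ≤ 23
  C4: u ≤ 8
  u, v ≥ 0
Optimal: u = 2.5, v = 0
Slack at optimum:
  C1: slack = 10
  C2: slack = 0 (binding)
  C3: slack = 15.5
  C4: slack = 5.5
  u ≥ 0: u = 2.5
  v ≥ 0: v = 0 (binding)
Binding constraints: C2, v ≥ 0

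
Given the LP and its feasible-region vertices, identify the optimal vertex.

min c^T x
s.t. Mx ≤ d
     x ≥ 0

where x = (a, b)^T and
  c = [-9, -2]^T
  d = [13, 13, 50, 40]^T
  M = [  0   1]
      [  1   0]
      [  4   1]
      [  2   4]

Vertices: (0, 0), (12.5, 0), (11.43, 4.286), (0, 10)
Evaluating z = -9a - 2b at each vertex:
  (0, 0): z = 0
  (12.5, 0): z = -112.5
  (11.43, 4.286): z = -111.4
  (0, 10): z = -20

The smallest value is z = -112.5, attained at (12.5, 0).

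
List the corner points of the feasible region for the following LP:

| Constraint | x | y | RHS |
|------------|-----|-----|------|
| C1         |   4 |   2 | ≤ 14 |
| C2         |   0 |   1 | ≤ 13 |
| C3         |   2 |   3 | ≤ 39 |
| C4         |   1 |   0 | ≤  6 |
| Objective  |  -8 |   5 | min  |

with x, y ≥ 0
Each vertex is the intersection of two constraint boundaries that also satisfies all remaining constraints:
  x = 0 and y = 0 → (0, 0)
  4x + 2y = 14 and y = 0 → (3.5, 0)
  4x + 2y = 14 and x = 0 → (0, 7)

Vertices: (0, 0), (3.5, 0), (0, 7)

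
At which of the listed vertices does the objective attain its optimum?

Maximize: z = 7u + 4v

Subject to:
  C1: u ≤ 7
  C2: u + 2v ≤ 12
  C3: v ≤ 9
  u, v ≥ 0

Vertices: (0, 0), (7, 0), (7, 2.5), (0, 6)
(7, 2.5) with z = 59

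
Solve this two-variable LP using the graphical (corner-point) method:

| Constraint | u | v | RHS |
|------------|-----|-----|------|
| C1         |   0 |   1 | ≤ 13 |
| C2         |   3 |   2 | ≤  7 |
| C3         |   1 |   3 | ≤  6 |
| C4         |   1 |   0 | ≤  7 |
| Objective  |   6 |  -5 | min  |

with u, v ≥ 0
Each vertex is the intersection of two constraint boundaries that also satisfies all remaining constraints:
  u = 0 and v = 0 → (0, 0)
  3u + 2v = 7 and v = 0 → (2.333, 0)
  3u + 2v = 7 and u + 3v = 6 → (1.286, 1.571)
  u + 3v = 6 and u = 0 → (0, 2)

Evaluating z = 6u - 5v at each vertex:
  (0, 0): z = 0
  (2.333, 0): z = 14
  (1.286, 1.571): z = -0.1429
  (0, 2): z = -10

The minimum is at (0, 2) with z = -10.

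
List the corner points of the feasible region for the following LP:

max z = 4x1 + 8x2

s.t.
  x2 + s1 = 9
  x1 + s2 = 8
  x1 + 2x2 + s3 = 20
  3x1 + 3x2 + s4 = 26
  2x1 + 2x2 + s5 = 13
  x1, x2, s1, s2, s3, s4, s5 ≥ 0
Each vertex is the intersection of two constraint boundaries that also satisfies all remaining constraints:
  x1 = 0 and x2 = 0 → (0, 0)
  2x1 + 2x2 = 13 and x2 = 0 → (6.5, 0)
  2x1 + 2x2 = 13 and x1 = 0 → (0, 6.5)

Vertices: (0, 0), (6.5, 0), (0, 6.5)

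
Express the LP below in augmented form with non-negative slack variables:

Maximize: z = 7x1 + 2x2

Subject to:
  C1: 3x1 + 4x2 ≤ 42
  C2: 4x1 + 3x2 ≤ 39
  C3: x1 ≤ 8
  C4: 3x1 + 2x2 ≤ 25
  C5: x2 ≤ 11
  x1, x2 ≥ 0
max z = 7x1 + 2x2

s.t.
  3x1 + 4x2 + s1 = 42
  4x1 + 3x2 + s2 = 39
  x1 + s3 = 8
  3x1 + 2x2 + s4 = 25
  x2 + s5 = 11
  x1, x2, s1, s2, s3, s4, s5 ≥ 0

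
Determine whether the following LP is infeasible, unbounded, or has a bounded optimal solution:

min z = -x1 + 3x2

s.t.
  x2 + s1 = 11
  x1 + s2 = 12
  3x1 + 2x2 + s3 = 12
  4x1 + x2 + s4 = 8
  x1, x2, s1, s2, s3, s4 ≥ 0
The point (2, 0) satisfies every constraint, so the LP is feasible; the constraints give x1 ≤ 12 and x2 ≤ 11, which with x1, x2 ≥ 0 keep the feasible region inside a bounded box. A feasible, bounded LP attains a finite optimum at a vertex.

Evaluating z = -x1 + 3x2 at each vertex:
  (0, 0): z = 0
  (2, 0): z = -2
  (0.8, 4.8): z = 13.6
  (0, 6): z = 18

The LP has an optimal solution: (2, 0) with z = -2.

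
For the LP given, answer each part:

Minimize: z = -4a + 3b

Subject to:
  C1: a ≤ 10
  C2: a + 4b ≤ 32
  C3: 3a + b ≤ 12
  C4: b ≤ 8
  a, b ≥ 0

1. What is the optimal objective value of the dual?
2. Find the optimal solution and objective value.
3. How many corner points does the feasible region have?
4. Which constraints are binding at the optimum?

1. -16 (by strong duality, equal to the primal optimum)
2. a = 4, b = 0, z = -16
3. 4
4. C3, b ≥ 0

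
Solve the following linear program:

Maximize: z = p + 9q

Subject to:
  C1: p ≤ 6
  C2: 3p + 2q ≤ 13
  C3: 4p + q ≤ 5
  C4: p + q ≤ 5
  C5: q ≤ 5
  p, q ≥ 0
p = 0, q = 5, z = 45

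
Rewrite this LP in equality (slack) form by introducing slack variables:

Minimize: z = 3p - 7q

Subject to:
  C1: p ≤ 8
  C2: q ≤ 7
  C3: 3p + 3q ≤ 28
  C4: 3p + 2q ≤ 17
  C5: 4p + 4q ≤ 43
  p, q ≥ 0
min z = 3p - 7q

s.t.
  p + s1 = 8
  q + s2 = 7
  3p + 3q + s3 = 28
  3p + 2q + s4 = 17
  4p + 4q + s5 = 43
  p, q, s1, s2, s3, s4, s5 ≥ 0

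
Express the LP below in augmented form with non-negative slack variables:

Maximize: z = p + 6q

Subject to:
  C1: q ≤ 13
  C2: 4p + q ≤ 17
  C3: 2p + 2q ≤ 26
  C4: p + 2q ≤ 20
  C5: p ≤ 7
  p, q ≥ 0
max z = p + 6q

s.t.
  q + s1 = 13
  4p + q + s2 = 17
  2p + 2q + s3 = 26
  p + 2q + s4 = 20
  p + s5 = 7
  p, q, s1, s2, s3, s4, s5 ≥ 0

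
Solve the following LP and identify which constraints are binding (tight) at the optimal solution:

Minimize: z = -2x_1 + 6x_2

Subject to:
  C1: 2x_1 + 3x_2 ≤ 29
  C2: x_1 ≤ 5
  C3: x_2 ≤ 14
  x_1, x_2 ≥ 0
Optimal: x_1 = 5, x_2 = 0
Slack at optimum:
  C1: slack = 19
  C2: slack = 0 (binding)
  C3: slack = 14
  x_1 ≥ 0: x_1 = 5
  x_2 ≥ 0: x_2 = 0 (binding)
Binding constraints: C2, x_2 ≥ 0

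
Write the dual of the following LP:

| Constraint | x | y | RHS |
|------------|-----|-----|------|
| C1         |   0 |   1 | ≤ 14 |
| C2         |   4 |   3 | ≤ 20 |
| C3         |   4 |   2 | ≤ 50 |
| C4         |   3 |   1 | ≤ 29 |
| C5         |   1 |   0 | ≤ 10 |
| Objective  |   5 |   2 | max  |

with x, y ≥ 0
Minimize: z = 14y1 + 20y2 + 50y3 + 29y4 + 10y5

Subject to:
  C1: -4y2 - 4y3 - 3y4 - y5 ≤ -5
  C2: -y1 - 3y2 - 2y3 - y4 ≤ -2
  y1, y2, y3, y4, y5 ≥ 0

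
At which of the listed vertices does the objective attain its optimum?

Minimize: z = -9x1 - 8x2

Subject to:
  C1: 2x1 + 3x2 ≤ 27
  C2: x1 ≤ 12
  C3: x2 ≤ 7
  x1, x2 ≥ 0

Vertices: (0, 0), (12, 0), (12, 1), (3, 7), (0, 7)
Evaluating z = -9x1 - 8x2 at each vertex:
  (0, 0): z = 0
  (12, 0): z = -108
  (12, 1): z = -116
  (3, 7): z = -83
  (0, 7): z = -56

The smallest value is z = -116, attained at (12, 1).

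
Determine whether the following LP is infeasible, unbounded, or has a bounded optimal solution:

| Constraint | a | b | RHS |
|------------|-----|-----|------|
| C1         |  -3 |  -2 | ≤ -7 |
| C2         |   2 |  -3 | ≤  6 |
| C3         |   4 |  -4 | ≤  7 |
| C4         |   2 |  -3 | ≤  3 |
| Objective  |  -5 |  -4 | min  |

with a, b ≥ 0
Feasible point: (1, 2) satisfies every constraint, so the LP is feasible.
Direction d = (0, 1): for each constraint row a, a·d ≤ 0 —
  (-3)(0) + (-2)(1) = -2 ≤ 0
  (2)(0) + (-3)(1) = -3 ≤ 0
  (4)(0) + (-4)(1) = -4 ≤ 0
  (2)(0) + (-3)(1) = -3 ≤ 0
and d ≥ 0, so (1, 2) + t·d stays feasible for every t ≥ 0. Along this ray z = -5a - 4b changes by -4 per unit t, so z → −∞.

Unbounded: there is a feasible ray along which z → −∞.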